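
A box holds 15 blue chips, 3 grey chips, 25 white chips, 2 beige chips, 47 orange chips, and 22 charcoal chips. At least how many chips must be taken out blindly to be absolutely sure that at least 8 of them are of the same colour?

34

Put each drawn chip into a box by colour. The largest draw with every box below 8 takes min(count, 7) from each colour; colours with fewer than 7 contribute all they have.
Σ min(cᵢ, 7) = 7 + 3 + 7 + 2 + 7 + 7 = 33.
Draw number 33 + 1 = 34 must push one box to 8.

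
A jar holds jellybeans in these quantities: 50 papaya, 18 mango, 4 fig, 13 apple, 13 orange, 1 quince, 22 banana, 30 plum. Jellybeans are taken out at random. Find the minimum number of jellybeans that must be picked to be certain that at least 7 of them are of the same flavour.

The 8 flavours are the holes; the jellybeans drawn are the pigeons.
To avoid 7 of any one flavour, the worst case takes at most 6 of each flavour, or every jellybean of a flavour that has fewer than 6.
That gives 6 + 6 + 4 + 6 + 6 + 1 + 6 + 6 = 41 jellybeans with no flavour reaching 7.
The next jellybean forces some flavour to 7, so 41 + 1 = 42.

42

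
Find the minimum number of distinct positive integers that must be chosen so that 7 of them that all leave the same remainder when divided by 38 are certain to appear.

229

The 38 residue classes mod 38 are the pigeonholes.
With 228 integers one could put 6 in each residue class and have no class reach 7.
The 229th integer pushes some class to 7, so 38·6 + 1 = 229.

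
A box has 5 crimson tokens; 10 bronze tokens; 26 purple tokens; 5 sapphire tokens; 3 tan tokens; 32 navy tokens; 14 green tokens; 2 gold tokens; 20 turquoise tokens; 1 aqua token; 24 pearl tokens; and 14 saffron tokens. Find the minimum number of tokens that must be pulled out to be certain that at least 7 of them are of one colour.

An adversary could hand out at most 6 tokens per colour (5 colours run out sooner): 5 + 6 + 6 + 5 + 3 + 6 + 6 + 2 + 6 + 1 + 6 + 6 = 58 tokens and still no colour has 7.
One more token lands in a colour already at 6, so 59 draws are enough and 58 are not.

59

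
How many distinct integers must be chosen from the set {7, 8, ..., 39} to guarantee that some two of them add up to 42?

20

Group the elements by complementary pair {x, 42−x}: {7,35}, {8,34}, {9,33}, …, giving 14 two-element pairs, the single value 21 (it cannot pair with itself since the integers are distinct), and 4 integers whose partner 42−x falls outside [7,39].
By the pigeonhole principle, treating each of those 19 groups as a pigeonhole, one can pick one integer per group — 19 integers — with no two summing to 42.
The 20th integer lands in an occupied pair, forcing a sum of 42.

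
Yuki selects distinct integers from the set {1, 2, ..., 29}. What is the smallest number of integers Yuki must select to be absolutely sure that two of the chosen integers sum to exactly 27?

Two chosen integers sum to 27 exactly when both halves of some pair {x, 27−x} with 1 ≤ x ≤ 27−x ≤ 26 are chosen — 13 such pairs.
The remaining 3 elements (those with no distinct partner in range) can never complete a 27-sum, so the worst case takes all of them and one from each pair: 3 + 13 = 16.
By pigeonhole, the 17th integer has to be the second member of some pair, so 16 + 1 = 17.

17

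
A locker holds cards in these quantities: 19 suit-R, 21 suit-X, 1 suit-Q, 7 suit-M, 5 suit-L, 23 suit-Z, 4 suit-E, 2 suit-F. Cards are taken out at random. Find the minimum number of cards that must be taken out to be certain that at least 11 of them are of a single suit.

Pigeonhole: put each drawn card into a box by suit. The largest draw with every box below 11 takes min(count, 10) from each suit; suits with fewer than 10 contribute all they have.
Σ min(cᵢ, 10) = 10 + 10 + 1 + 7 + 5 + 10 + 4 + 2 = 49.
Draw number 49 + 1 = 50 must push one box to 11.

50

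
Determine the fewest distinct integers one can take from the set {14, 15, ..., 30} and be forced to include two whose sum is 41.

11

Group the elements by complementary pair {x, 41−x}: {14,27}, {15,26}, {16,25}, …, giving 7 two-element pairs and 3 integers whose partner 41−x falls outside [14,30].
Treating each of those 10 groups as a pigeonhole, one can pick one integer per group — 10 integers — with no two summing to 41.
The 11th integer lands in an occupied pair, forcing a sum of 41.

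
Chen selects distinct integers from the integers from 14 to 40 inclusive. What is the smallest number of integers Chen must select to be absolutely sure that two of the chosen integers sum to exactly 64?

20

Two chosen integers sum to 64 exactly when both halves of some pair {x, 64−x} with 24 ≤ x ≤ 64−x ≤ 40 are chosen — 8 such pairs.
The remaining 11 elements (those with no distinct partner in range) can never complete a 64-sum, so the worst case takes all of them and one from each pair: 11 + 8 = 19.
The 20th integer has to be the second member of some pair, so 19 + 1 = 20.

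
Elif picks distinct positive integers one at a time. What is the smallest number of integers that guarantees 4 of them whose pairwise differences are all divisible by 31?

94

Integers whose pairwise differences are multiples of 31 are exactly those sharing a remainder mod 31. The 31 residue classes mod 31 are the pigeonholes.
With 93 integers one could put 3 in each residue class and have no class reach 4.
The 94th integer pushes some class to 4, so 31·3 + 1 = 94.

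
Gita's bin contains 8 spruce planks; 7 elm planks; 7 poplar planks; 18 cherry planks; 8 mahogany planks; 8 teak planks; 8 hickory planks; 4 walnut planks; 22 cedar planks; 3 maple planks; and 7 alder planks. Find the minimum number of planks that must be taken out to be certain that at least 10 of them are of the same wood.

79

By the pigeonhole principle, the 11 woods are the holes; the planks drawn are the pigeons.
To avoid 10 of any one wood, the worst case takes at most 9 of each wood, or every plank of a wood that has fewer than 9.
That gives 8 + 7 + 7 + 9 + 8 + 8 + 8 + 4 + 9 + 3 + 7 = 78 planks with no wood reaching 10.
The next plank forces some wood to 10, so 78 + 1 = 79.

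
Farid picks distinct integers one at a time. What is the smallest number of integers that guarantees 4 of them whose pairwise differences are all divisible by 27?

Integers whose pairwise differences are multiples of 27 are exactly those sharing a remainder mod 27. The 27 residue classes mod 27 are the pigeonholes.
With 81 integers one could put 3 in each residue class and have no class reach 4.
The 82nd integer pushes some class to 4, so 27·3 + 1 = 82.

82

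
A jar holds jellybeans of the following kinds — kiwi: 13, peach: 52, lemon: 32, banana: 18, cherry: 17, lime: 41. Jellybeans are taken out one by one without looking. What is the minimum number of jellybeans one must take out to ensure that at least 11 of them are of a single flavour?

Put each drawn jellybean into a box by flavour. The largest draw with every box below 11 takes min(count, 10) from each flavour.
Σ min(cᵢ, 10) = 10 + 10 + 10 + 10 + 10 + 10 = 60.
Draw number 60 + 1 = 61 must push one box to 11.

61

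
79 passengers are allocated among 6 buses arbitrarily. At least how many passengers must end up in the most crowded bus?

The 6 buses are the holes and the 79 passengers are the pigeons.
If every bus held at most 13 passengers, the total would be at most 6 × 13 = 78, which is less than 79.
So some bus holds at least ⌈79/6⌉ = 14 passengers.

14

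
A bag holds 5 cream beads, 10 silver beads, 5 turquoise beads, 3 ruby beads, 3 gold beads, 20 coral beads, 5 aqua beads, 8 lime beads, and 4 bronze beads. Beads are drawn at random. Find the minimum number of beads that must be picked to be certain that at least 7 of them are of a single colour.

An adversary could hand out at most 6 beads per colour (6 colours run out sooner): 5 + 6 + 5 + 3 + 3 + 6 + 5 + 6 + 4 = 43 beads and still no colour has 7.
One more bead lands in a colour already at 6, so 44 draws are enough and 43 are not.

44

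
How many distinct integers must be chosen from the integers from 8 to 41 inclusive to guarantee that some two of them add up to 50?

19

Group the elements by complementary pair {x, 50−x}: {9,41}, {10,40}, {11,39}, …, giving 16 two-element pairs, the single value 25 (it cannot pair with itself since the integers are distinct), and 1 integer whose partner 50−x falls outside [8,41].
Treating each of those 18 groups as a pigeonhole, one can pick one integer per group — 18 integers — with no two summing to 50.
The 19th integer lands in an occupied pair, forcing a sum of 50.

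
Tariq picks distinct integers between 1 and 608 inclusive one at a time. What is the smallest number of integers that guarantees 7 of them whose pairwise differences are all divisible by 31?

Integers whose pairwise differences are multiples of 31 are exactly those sharing a remainder mod 31. The 31 residue classes mod 31 are the pigeonholes.
With 186 integers one could put 6 in each residue class and have no class reach 7.
The 187th integer pushes some class to 7, so 31·6 + 1 = 187.

187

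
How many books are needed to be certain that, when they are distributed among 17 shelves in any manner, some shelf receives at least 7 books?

103

With 102 books one could put exactly 6 in each of the 17 shelves, and no shelf would reach 7.
By pigeonhole, one more book must land in a shelf that already has 6, giving it 7.
So 17 × 6 + 1 = 103 books are required.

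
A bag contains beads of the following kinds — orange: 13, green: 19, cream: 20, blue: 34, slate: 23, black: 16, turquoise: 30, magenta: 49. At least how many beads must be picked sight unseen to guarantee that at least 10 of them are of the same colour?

By pigeonhole, the 8 colours are the holes; the beads drawn are the pigeons.
To avoid 10 of any one colour, the worst case takes at most 9 of each colour.
That gives 9 + 9 + 9 + 9 + 9 + 9 + 9 + 9 = 72 beads with no colour reaching 10.
The next bead forces some colour to 10, so 72 + 1 = 73.

73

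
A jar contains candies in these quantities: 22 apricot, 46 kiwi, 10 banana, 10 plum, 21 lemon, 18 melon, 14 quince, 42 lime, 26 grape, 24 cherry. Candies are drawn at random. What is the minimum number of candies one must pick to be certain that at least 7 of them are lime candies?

In the worst case for collecting lime candies, every non-lime candy comes out first.
There are 22 + 46 + 10 + 10 + 21 + 18 + 14 + 26 + 24 = 191 non-lime candies altogether.
After those, each further candy must be lime, so 191 + 7 = 198 draws guarantee 7 lime candies.

198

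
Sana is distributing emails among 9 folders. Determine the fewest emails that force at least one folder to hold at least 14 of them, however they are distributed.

118

With 117 emails one could put exactly 13 in each of the 9 folders, and no folder would reach 14.
One more email must land in a folder that already has 13, giving it 14.
So 9 × 13 + 1 = 118 emails are required.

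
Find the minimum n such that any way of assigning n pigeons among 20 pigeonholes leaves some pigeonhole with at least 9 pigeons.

With 160 pigeons one could put exactly 8 in each of the 20 pigeonholes, and no pigeonhole would reach 9.
By pigeonhole, one more pigeon must land in a pigeonhole that already has 8, giving it 9.
So 20 × 8 + 1 = 161 pigeons are required.

161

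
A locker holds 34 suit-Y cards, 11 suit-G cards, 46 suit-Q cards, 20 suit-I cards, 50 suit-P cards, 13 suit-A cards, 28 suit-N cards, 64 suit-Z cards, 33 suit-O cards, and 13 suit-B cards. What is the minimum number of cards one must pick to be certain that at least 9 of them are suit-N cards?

293

In the worst case for collecting suit-N cards, every non-suit-N card comes out first.
There are 34 + 11 + 46 + 20 + 50 + 13 + 64 + 33 + 13 = 284 non-suit-N cards altogether.
After those, each further card must be suit-N, so 284 + 9 = 293 draws guarantee 9 suit-N cards.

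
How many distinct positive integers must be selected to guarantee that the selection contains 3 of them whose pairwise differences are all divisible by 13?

Integers whose pairwise differences are multiples of 13 are exactly those sharing a remainder mod 13. By pigeonhole, the 13 residue classes mod 13 are the pigeonholes.
With 26 integers one could put 2 in each residue class and have no class reach 3.
The 27th integer pushes some class to 3, so 13·2 + 1 = 27.

27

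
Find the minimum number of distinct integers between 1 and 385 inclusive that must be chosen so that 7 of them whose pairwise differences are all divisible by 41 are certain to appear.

Integers whose pairwise differences are multiples of 41 are exactly those sharing a remainder mod 41. By the pigeonhole principle, the 41 residue classes mod 41 are the pigeonholes.
With 246 integers one could put 6 in each residue class and have no class reach 7.
The 247th integer pushes some class to 7, so 41·6 + 1 = 247.

247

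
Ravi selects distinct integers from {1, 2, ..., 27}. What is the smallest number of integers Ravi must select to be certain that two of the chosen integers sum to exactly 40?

21

A set avoiding the sum 40 can contain at most one of each pair {x, 40−x}, plus the 13 elements whose complement lies outside the range or equal to its own complement.
The integers 1, …, 20 (20 of them) are such a set: any two sum to at least 1+2 = 3 and at most 19+20 = 39 < 40.
Any 21st integer completes one of the 7 pairs, so 21 choices force a sum of 40.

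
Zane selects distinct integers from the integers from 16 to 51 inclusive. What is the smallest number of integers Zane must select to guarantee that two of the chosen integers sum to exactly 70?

A set avoiding the sum 70 can contain at most one of each pair {x, 70−x}, plus the 4 elements whose complement lies outside the range or equal to its own complement.
The integers 16, …, 35 (20 of them) are such a set: any two sum to at least 16+17 = 33 and at most 34+35 = 69 < 70.
Any 21st integer completes one of the 16 pairs, so 21 choices force a sum of 70.

21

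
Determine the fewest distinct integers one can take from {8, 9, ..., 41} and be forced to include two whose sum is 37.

A set avoiding the sum 37 can contain at most one of each pair {x, 37−x}, plus the 12 elements whose complement lies outside the range.
The integers 19, …, 41 (23 of them) are such a set: any two sum to at least 19+20 = 39 > 37.
By the pigeonhole principle, any 24th integer completes one of the 11 pairs, so 24 choices force a sum of 37.

24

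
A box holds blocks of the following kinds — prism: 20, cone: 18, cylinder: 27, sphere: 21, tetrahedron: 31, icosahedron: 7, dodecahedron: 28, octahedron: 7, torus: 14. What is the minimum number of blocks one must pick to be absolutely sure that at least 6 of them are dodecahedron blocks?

151

In the worst case for collecting dodecahedron blocks, every non-dodecahedron block comes out first.
There are 20 + 18 + 27 + 21 + 31 + 7 + 7 + 14 = 145 non-dodecahedron blocks altogether.
After those, each further block must be dodecahedron, so 145 + 6 = 151 draws guarantee 6 dodecahedron blocks.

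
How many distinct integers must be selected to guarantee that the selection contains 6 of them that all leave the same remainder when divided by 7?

36

By pigeonhole, the 7 residue classes mod 7 are the pigeonholes.
With 35 integers one could put 5 in each residue class and have no class reach 6.
The 36th integer pushes some class to 6, so 7·5 + 1 = 36.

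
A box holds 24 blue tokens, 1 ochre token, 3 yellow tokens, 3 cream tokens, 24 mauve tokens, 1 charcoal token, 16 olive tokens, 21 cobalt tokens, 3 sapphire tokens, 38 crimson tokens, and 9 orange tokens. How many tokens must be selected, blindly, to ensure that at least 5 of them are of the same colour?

The 11 colours are the holes; the tokens drawn are the pigeons.
To avoid 5 of any one colour, the worst case takes at most 4 of each colour, or every token of a colour that has fewer than 4.
That gives 4 + 1 + 3 + 3 + 4 + 1 + 4 + 4 + 3 + 4 + 4 = 35 tokens with no colour reaching 5.
The next token forces some colour to 5, so 35 + 1 = 36.

36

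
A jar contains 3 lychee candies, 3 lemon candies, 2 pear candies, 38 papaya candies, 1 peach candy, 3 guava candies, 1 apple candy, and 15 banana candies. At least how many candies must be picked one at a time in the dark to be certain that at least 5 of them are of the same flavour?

An adversary could hand out at most 4 candies per flavour (6 flavours run out sooner): 3 + 3 + 2 + 4 + 1 + 3 + 1 + 4 = 21 candies and still no flavour has 5.
By pigeonhole, one more candy lands in a flavour already at 4, so 22 draws are enough and 21 are not.

22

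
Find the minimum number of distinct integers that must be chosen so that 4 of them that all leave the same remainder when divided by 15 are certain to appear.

The 15 residue classes mod 15 are the pigeonholes.
With 45 integers one could put 3 in each residue class and have no class reach 4.
The 46th integer pushes some class to 4, so 15·3 + 1 = 46.

46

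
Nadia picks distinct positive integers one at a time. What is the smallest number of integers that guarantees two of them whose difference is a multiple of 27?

Integers whose pairwise differences are multiples of 27 are exactly those sharing a remainder mod 27. The 27 residue classes mod 27 are the pigeonholes.
With 27 integers one could put 1 in each residue class and have no class reach 2.
The 28th integer pushes some class to 2, so 27·1 + 1 = 28.

28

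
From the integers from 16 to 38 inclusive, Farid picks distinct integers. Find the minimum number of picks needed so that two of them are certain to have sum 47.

A set avoiding the sum 47 can contain at most one of each pair {x, 47−x}, plus the 7 elements whose complement lies outside the range.
The integers 24, …, 38 (15 of them) are such a set: any two sum to at least 24+25 = 49 > 47.
By pigeonhole, any 16th integer completes one of the 8 pairs, so 16 choices force a sum of 47.

16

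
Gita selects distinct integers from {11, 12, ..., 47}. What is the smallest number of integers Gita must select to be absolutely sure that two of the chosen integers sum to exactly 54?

22

Two chosen integers sum to 54 exactly when both halves of some pair {x, 54−x} with 11 ≤ x ≤ 54−x ≤ 43 are chosen — 16 such pairs.
The remaining 5 elements (those with no distinct partner in range) can never complete a 54-sum, so the worst case takes all of them and one from each pair: 5 + 16 = 21.
By the pigeonhole principle, the 22nd integer has to be the second member of some pair, so 21 + 1 = 22.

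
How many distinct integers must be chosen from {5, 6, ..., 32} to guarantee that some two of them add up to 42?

Group the elements by complementary pair {x, 42−x}: {10,32}, {11,31}, {12,30}, …, giving 11 two-element pairs, the single value 21 (it cannot pair with itself since the integers are distinct), and 5 integers whose partner 42−x falls outside [5,32].
Treating each of those 17 groups as a pigeonhole, one can pick one integer per group — 17 integers — with no two summing to 42.
The 18th integer lands in an occupied pair, forcing a sum of 42.

18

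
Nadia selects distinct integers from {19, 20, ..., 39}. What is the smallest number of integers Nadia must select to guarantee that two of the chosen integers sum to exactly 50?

A set avoiding the sum 50 can contain at most one of each pair {x, 50−x}, plus the 9 elements whose complement lies outside the range or equal to its own complement.
The integers 25, …, 39 (15 of them) are such a set: any two sum to at least 25+26 = 51 > 50.
Pigeonhole: any 16th integer completes one of the 6 pairs, so 16 choices force a sum of 50.

16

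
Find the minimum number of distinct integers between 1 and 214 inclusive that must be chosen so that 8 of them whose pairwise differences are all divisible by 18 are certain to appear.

Integers whose pairwise differences are multiples of 18 are exactly those sharing a remainder mod 18. By pigeonhole, the 18 residue classes mod 18 are the pigeonholes.
With 126 integers one could put 7 in each residue class and have no class reach 8.
The 127th integer pushes some class to 8, so 18·7 + 1 = 127.

127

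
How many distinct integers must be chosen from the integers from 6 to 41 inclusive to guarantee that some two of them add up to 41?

A set avoiding the sum 41 can contain at most one of each pair {x, 41−x}, plus the 6 elements whose complement lies outside the range.
The integers 21, …, 41 (21 of them) are such a set: any two sum to at least 21+22 = 43 > 41.
Any 22nd integer completes one of the 15 pairs, so 22 choices force a sum of 41.

22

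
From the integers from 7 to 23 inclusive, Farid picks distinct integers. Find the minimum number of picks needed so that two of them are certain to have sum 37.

13

Two chosen integers sum to 37 exactly when both halves of some pair {x, 37−x} with 14 ≤ x ≤ 37−x ≤ 23 are chosen — 5 such pairs.
The remaining 7 elements (those with no distinct partner in range) can never complete a 37-sum, so the worst case takes all of them and one from each pair: 7 + 5 = 12.
By pigeonhole, the 13th integer has to be the second member of some pair, so 12 + 1 = 13.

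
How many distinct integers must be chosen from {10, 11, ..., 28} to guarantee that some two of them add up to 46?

15

A set avoiding the sum 46 can contain at most one of each pair {x, 46−x}, plus the 9 elements whose complement lies outside the range or equal to its own complement.
The integers 10, …, 23 (14 of them) are such a set: any two sum to at least 10+11 = 21 and at most 22+23 = 45 < 46.
Any 15th integer completes one of the 5 pairs, so 15 choices force a sum of 46.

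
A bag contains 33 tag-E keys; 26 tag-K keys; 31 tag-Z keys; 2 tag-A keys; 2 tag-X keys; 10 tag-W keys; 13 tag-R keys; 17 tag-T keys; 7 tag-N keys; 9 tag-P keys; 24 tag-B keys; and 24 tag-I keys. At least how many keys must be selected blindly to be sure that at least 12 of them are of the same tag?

The 12 tags are the holes; the keys drawn are the pigeons.
To avoid 12 of any one tag, the worst case takes at most 11 of each tag, or every key of a tag that has fewer than 11.
That gives 11 + 11 + 11 + 2 + 2 + 10 + 11 + 11 + 7 + 9 + 11 + 11 = 107 keys with no tag reaching 12.
The next key forces some tag to 12, so 107 + 1 = 108.

108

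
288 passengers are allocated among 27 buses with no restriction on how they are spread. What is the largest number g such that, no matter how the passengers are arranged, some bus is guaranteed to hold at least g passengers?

11

Pigeonhole: the 27 buses are the holes and the 288 passengers are the pigeons.
If every bus held at most 10 passengers, the total would be at most 27 × 10 = 270, which is less than 288.
So some bus holds at least ⌈288/27⌉ = 11 passengers.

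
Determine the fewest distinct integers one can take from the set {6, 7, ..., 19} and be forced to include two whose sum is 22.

10

A set avoiding the sum 22 can contain at most one of each pair {x, 22−x}, plus the 4 elements whose complement lies outside the range or equal to its own complement.
The integers 11, …, 19 (9 of them) are such a set: any two sum to at least 11+12 = 23 > 22.
By the pigeonhole principle, any 10th integer completes one of the 5 pairs, so 10 choices force a sum of 22.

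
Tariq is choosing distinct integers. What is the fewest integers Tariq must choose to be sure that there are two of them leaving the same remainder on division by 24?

By the pigeonhole principle, the 24 residue classes mod 24 are the pigeonholes.
With 24 integers one could put 1 in each residue class and have no class reach 2.
The 25th integer pushes some class to 2, so 24·1 + 1 = 25.

25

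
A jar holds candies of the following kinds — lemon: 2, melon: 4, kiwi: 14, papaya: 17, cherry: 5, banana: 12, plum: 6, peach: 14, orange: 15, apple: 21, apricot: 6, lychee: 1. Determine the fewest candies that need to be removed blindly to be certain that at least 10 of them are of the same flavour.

By pigeonhole, put each drawn candy into a box by flavour. The largest draw with every box below 10 takes min(count, 9) from each flavour; flavours with fewer than 9 contribute all they have.
Σ min(cᵢ, 9) = 2 + 4 + 9 + 9 + 5 + 9 + 6 + 9 + 9 + 9 + 6 + 1 = 78.
Draw number 78 + 1 = 79 must push one box to 10.

79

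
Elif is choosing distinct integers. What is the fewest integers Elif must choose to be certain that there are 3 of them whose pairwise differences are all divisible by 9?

19

Integers whose pairwise differences are multiples of 9 are exactly those sharing a remainder mod 9. The 9 residue classes mod 9 are the pigeonholes.
With 18 integers one could put 2 in each residue class and have no class reach 3.
The 19th integer pushes some class to 3, so 9·2 + 1 = 19.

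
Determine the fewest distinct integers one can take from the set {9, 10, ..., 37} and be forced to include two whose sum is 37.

Group the elements by complementary pair {x, 37−x}: {9,28}, {10,27}, {11,26}, …, giving 10 two-element pairs and 9 integers whose partner 37−x falls outside [9,37].
Treating each of those 19 groups as a pigeonhole, one can pick one integer per group — 19 integers — with no two summing to 37.
The 20th integer lands in an occupied pair, forcing a sum of 37.

20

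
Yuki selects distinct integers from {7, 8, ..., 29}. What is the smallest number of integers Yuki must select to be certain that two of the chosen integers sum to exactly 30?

16

A set avoiding the sum 30 can contain at most one of each pair {x, 30−x}, plus the 7 elements whose complement lies outside the range or equal to its own complement.
The integers 15, …, 29 (15 of them) are such a set: any two sum to at least 15+16 = 31 > 30.
By the pigeonhole principle, any 16th integer completes one of the 8 pairs, so 16 choices force a sum of 30.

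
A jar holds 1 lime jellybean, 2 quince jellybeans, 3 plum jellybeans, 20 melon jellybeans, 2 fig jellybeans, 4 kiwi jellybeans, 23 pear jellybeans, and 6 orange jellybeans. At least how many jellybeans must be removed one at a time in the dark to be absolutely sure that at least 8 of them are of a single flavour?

By the pigeonhole principle, the 8 flavours are the holes; the jellybeans drawn are the pigeons.
To avoid 8 of any one flavour, the worst case takes at most 7 of each flavour, or every jellybean of a flavour that has fewer than 7.
That gives 1 + 2 + 3 + 7 + 2 + 4 + 7 + 6 = 32 jellybeans with no flavour reaching 8.
The next jellybean forces some flavour to 8, so 32 + 1 = 33.

33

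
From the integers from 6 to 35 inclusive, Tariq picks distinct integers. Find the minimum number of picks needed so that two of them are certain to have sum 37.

Group the elements by complementary pair {x, 37−x}: {6,31}, {7,30}, {8,29}, …, giving 13 two-element pairs and 4 integers whose partner 37−x falls outside [6,35].
Treating each of those 17 groups as a pigeonhole, one can pick one integer per group — 17 integers — with no two summing to 37.
The 18th integer lands in an occupied pair, forcing a sum of 37.

18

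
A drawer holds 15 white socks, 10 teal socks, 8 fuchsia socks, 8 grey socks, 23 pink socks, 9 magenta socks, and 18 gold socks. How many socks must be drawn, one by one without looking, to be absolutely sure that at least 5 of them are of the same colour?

29

By the pigeonhole principle, the 7 colours are the holes; the socks drawn are the pigeons.
To avoid 5 of any one colour, the worst case takes at most 4 of each colour.
That gives 4 + 4 + 4 + 4 + 4 + 4 + 4 = 28 socks with no colour reaching 5.
The next sock forces some colour to 5, so 28 + 1 = 29.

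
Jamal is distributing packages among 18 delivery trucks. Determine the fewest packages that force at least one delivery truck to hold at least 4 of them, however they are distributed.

55

With 54 packages one could put exactly 3 in each of the 18 delivery trucks, and no delivery truck would reach 4.
One more package must land in a delivery truck that already has 3, giving it 4.
So 18 × 3 + 1 = 55 packages are required.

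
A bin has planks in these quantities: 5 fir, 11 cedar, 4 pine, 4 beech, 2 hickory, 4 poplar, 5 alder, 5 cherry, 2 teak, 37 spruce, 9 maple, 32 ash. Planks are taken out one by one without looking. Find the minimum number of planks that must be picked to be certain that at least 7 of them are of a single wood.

An adversary could hand out at most 6 planks per wood (8 woods run out sooner): 5 + 6 + 4 + 4 + 2 + 4 + 5 + 5 + 2 + 6 + 6 + 6 = 55 planks and still no wood has 7.
One more plank lands in a wood already at 6, so 56 draws are enough and 55 are not.

56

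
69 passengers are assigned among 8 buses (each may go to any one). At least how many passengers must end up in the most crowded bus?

By the pigeonhole principle, the 8 buses are the holes and the 69 passengers are the pigeons.
If every bus held at most 8 passengers, the total would be at most 8 × 8 = 64, which is less than 69.
So some bus holds at least ⌈69/8⌉ = 9 passengers.

9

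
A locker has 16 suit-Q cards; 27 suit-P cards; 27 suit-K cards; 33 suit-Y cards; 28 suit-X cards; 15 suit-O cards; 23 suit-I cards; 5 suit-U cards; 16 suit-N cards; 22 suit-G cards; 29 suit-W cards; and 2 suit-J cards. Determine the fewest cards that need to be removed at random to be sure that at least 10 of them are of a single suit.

98

Pigeonhole: put each drawn card into a box by suit. The largest draw with every box below 10 takes min(count, 9) from each suit; suits with fewer than 9 contribute all they have.
Σ min(cᵢ, 9) = 9 + 9 + 9 + 9 + 9 + 9 + 9 + 5 + 9 + 9 + 9 + 2 = 97.
Draw number 97 + 1 = 98 must push one box to 10.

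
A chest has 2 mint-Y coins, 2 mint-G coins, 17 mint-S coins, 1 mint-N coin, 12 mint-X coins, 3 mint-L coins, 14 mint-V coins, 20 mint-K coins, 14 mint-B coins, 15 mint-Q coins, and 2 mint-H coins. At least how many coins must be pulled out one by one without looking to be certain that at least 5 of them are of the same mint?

Put each drawn coin into a box by mint. The largest draw with every box below 5 takes min(count, 4) from each mint; mints with fewer than 4 contribute all they have.
Σ min(cᵢ, 4) = 2 + 2 + 4 + 1 + 4 + 3 + 4 + 4 + 4 + 4 + 2 = 34.
Draw number 34 + 1 = 35 must push one box to 5.

35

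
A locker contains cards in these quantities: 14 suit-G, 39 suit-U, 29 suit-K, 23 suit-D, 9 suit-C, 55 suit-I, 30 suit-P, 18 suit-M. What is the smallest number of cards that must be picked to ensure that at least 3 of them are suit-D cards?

197

In the worst case for collecting suit-D cards, every non-suit-D card comes out first.
There are 14 + 39 + 29 + 9 + 55 + 30 + 18 = 194 non-suit-D cards altogether.
After those, each further card must be suit-D, so 194 + 3 = 197 draws guarantee 3 suit-D cards.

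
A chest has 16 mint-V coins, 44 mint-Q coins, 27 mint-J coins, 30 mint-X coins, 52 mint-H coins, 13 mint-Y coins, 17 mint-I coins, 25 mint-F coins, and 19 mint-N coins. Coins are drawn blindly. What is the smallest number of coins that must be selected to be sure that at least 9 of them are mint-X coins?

222

In the worst case for collecting mint-X coins, every non-mint-X coin comes out first.
There are 16 + 44 + 27 + 52 + 13 + 17 + 25 + 19 = 213 non-mint-X coins altogether.
After those, each further coin must be mint-X, so 213 + 9 = 222 draws guarantee 9 mint-X coins.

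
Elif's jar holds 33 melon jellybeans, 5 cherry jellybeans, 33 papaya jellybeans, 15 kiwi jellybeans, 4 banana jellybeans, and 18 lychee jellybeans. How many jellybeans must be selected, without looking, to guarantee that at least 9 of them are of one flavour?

By the pigeonhole principle, the 6 flavours are the holes; the jellybeans drawn are the pigeons.
To avoid 9 of any one flavour, the worst case takes at most 8 of each flavour, or every jellybean of a flavour that has fewer than 8.
That gives 8 + 5 + 8 + 8 + 4 + 8 = 41 jellybeans with no flavour reaching 9.
The next jellybean forces some flavour to 9, so 41 + 1 = 42.

42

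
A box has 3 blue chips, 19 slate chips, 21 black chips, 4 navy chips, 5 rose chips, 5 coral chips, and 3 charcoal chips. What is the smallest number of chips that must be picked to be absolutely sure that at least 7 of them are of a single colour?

33

An adversary could hand out at most 6 chips per colour (5 colours run out sooner): 3 + 6 + 6 + 4 + 5 + 5 + 3 = 32 chips and still no colour has 7.
By the pigeonhole principle, one more chip lands in a colour already at 6, so 33 draws are enough and 32 are not.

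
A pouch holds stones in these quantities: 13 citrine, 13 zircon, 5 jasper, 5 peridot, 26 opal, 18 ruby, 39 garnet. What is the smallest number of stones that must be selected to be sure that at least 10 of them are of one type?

By the pigeonhole principle, put each drawn stone into a box by type. The largest draw with every box below 10 takes min(count, 9) from each type; types with fewer than 9 contribute all they have.
Σ min(cᵢ, 9) = 9 + 9 + 5 + 5 + 9 + 9 + 9 = 55.
Draw number 55 + 1 = 56 must push one box to 10.

56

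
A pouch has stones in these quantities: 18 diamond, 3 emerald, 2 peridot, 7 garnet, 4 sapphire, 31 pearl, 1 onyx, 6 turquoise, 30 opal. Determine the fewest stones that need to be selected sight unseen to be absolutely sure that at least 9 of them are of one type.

An adversary could hand out at most 8 stones per type (6 types run out sooner): 8 + 3 + 2 + 7 + 4 + 8 + 1 + 6 + 8 = 47 stones and still no type has 9.
One more stone lands in a type already at 8, so 48 draws are enough and 47 are not.

48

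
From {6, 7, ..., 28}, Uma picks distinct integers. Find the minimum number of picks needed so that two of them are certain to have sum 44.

Group the elements by complementary pair {x, 44−x}: {16,28}, {17,27}, {18,26}, …, giving 6 two-element pairs; the single value 22 (it cannot pair with itself since the integers are distinct); and 10 integers whose partner 44−x falls outside [6,28].
Treating each of those 17 groups as a pigeonhole, one can pick one integer per group — 17 integers — with no two summing to 44.
The 18th integer lands in an occupied pair, forcing a sum of 44.

18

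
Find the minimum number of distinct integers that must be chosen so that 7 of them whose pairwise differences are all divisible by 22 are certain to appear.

133

Integers whose pairwise differences are multiples of 22 are exactly those sharing a remainder mod 22. By pigeonhole, the 22 residue classes mod 22 are the pigeonholes.
With 132 integers one could put 6 in each residue class and have no class reach 7.
The 133rd integer pushes some class to 7, so 22·6 + 1 = 133.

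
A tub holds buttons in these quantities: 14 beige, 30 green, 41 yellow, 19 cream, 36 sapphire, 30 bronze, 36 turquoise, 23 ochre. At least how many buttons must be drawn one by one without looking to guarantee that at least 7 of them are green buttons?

206

In the worst case for collecting green buttons, every non-green button comes out first.
There are 14 + 41 + 19 + 36 + 30 + 36 + 23 = 199 non-green buttons altogether.
After those, each further button must be green, so 199 + 7 = 206 draws guarantee 7 green buttons.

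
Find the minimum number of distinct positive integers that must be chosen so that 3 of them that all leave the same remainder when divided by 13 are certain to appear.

27

The 13 residue classes mod 13 are the pigeonholes.
With 26 integers one could put 2 in each residue class and have no class reach 3.
The 27th integer pushes some class to 3, so 13·2 + 1 = 27.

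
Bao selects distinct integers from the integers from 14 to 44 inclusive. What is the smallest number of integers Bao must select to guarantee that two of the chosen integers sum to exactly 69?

22

Group the elements by complementary pair {x, 69−x}: {25,44}, {26,43}, {27,42}, …, giving 10 two-element pairs and 11 integers whose partner 69−x falls outside [14,44].
Treating each of those 21 groups as a pigeonhole, one can pick one integer per group — 21 integers — with no two summing to 69.
The 22nd integer lands in an occupied pair, forcing a sum of 69.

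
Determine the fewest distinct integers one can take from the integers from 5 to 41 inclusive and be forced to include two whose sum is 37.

Two chosen integers sum to 37 exactly when both halves of some pair {x, 37−x} with 5 ≤ x ≤ 37−x ≤ 32 are chosen — 14 such pairs.
The remaining 9 elements (those with no distinct partner in range) can never complete a 37-sum, so the worst case takes all of them and one from each pair: 9 + 14 = 23.
The 24th integer has to be the second member of some pair, so 23 + 1 = 24.

24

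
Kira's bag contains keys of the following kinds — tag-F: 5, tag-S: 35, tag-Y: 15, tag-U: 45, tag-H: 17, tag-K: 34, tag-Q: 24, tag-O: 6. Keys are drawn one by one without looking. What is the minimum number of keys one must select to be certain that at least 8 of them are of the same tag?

An adversary could hand out at most 7 keys per tag (tag-F, tag-O run out sooner): 5 + 7 + 7 + 7 + 7 + 7 + 7 + 6 = 53 keys and still no tag has 8.
By pigeonhole, one more key lands in a tag already at 7, so 54 draws are enough and 53 are not.

54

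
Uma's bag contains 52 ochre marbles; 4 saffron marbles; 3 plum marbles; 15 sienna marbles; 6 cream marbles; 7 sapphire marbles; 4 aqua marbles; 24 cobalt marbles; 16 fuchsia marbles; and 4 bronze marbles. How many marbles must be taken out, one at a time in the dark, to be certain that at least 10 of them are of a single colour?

The 10 colours are the holes; the marbles drawn are the pigeons.
To avoid 10 of any one colour, the worst case takes at most 9 of each colour, or every marble of a colour that has fewer than 9.
That gives 9 + 4 + 3 + 9 + 6 + 7 + 4 + 9 + 9 + 4 = 64 marbles with no colour reaching 10.
The next marble forces some colour to 10, so 64 + 1 = 65.

65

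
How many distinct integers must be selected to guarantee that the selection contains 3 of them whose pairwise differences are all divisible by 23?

47

Integers whose pairwise differences are multiples of 23 are exactly those sharing a remainder mod 23. The 23 residue classes mod 23 are the pigeonholes.
With 46 integers one could put 2 in each residue class and have no class reach 3.
The 47th integer pushes some class to 3, so 23·2 + 1 = 47.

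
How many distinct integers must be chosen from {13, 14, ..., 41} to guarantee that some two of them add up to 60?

19

Two chosen integers sum to 60 exactly when both halves of some pair {x, 60−x} with 19 ≤ x ≤ 60−x ≤ 41 are chosen — 11 such pairs.
The remaining 7 elements (those with no distinct partner in range) can never complete a 60-sum, so the worst case takes all of them and one from each pair: 7 + 11 = 18.
By pigeonhole, the 19th integer has to be the second member of some pair, so 18 + 1 = 19.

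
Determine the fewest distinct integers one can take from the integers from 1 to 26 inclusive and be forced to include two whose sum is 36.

Group the elements by complementary pair {x, 36−x}: {10,26}, {11,25}, {12,24}, …, giving 8 two-element pairs, the single value 18 (it cannot pair with itself since the integers are distinct), and 9 integers whose partner 36−x falls outside [1,26].
By pigeonhole, treating each of those 18 groups as a pigeonhole, one can pick one integer per group — 18 integers — with no two summing to 36.
The 19th integer lands in an occupied pair, forcing a sum of 36.

19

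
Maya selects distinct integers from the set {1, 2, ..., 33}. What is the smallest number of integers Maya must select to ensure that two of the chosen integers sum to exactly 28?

Two chosen integers sum to 28 exactly when both halves of some pair {x, 28−x} with 1 ≤ x ≤ 28−x ≤ 27 are chosen — 13 such pairs.
The remaining 7 elements (those with no distinct partner in range) can never complete a 28-sum, so the worst case takes all of them and one from each pair: 7 + 13 = 20.
By pigeonhole, the 21st integer has to be the second member of some pair, so 20 + 1 = 21.

21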